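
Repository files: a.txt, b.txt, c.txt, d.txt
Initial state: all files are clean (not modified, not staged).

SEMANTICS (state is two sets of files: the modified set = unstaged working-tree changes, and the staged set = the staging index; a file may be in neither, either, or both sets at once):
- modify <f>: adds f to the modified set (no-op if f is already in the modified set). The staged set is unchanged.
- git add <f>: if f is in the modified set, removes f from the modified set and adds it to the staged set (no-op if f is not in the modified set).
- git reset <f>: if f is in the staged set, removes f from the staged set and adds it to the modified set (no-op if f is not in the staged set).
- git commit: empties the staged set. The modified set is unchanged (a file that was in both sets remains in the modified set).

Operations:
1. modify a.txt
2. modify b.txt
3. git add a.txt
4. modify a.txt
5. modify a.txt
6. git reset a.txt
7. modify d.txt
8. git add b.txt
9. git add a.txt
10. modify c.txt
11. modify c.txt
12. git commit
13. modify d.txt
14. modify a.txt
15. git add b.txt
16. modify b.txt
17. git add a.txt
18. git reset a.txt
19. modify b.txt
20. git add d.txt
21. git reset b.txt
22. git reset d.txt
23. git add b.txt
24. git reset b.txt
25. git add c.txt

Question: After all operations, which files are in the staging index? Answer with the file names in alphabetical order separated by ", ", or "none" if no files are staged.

Answer: c.txt

Derivation:
After op 1 (modify a.txt): modified={a.txt} staged={none}
After op 2 (modify b.txt): modified={a.txt, b.txt} staged={none}
After op 3 (git add a.txt): modified={b.txt} staged={a.txt}
After op 4 (modify a.txt): modified={a.txt, b.txt} staged={a.txt}
After op 5 (modify a.txt): modified={a.txt, b.txt} staged={a.txt}
After op 6 (git reset a.txt): modified={a.txt, b.txt} staged={none}
After op 7 (modify d.txt): modified={a.txt, b.txt, d.txt} staged={none}
After op 8 (git add b.txt): modified={a.txt, d.txt} staged={b.txt}
After op 9 (git add a.txt): modified={d.txt} staged={a.txt, b.txt}
After op 10 (modify c.txt): modified={c.txt, d.txt} staged={a.txt, b.txt}
After op 11 (modify c.txt): modified={c.txt, d.txt} staged={a.txt, b.txt}
After op 12 (git commit): modified={c.txt, d.txt} staged={none}
After op 13 (modify d.txt): modified={c.txt, d.txt} staged={none}
After op 14 (modify a.txt): modified={a.txt, c.txt, d.txt} staged={none}
After op 15 (git add b.txt): modified={a.txt, c.txt, d.txt} staged={none}
After op 16 (modify b.txt): modified={a.txt, b.txt, c.txt, d.txt} staged={none}
After op 17 (git add a.txt): modified={b.txt, c.txt, d.txt} staged={a.txt}
After op 18 (git reset a.txt): modified={a.txt, b.txt, c.txt, d.txt} staged={none}
After op 19 (modify b.txt): modified={a.txt, b.txt, c.txt, d.txt} staged={none}
After op 20 (git add d.txt): modified={a.txt, b.txt, c.txt} staged={d.txt}
After op 21 (git reset b.txt): modified={a.txt, b.txt, c.txt} staged={d.txt}
After op 22 (git reset d.txt): modified={a.txt, b.txt, c.txt, d.txt} staged={none}
After op 23 (git add b.txt): modified={a.txt, c.txt, d.txt} staged={b.txt}
After op 24 (git reset b.txt): modified={a.txt, b.txt, c.txt, d.txt} staged={none}
After op 25 (git add c.txt): modified={a.txt, b.txt, d.txt} staged={c.txt}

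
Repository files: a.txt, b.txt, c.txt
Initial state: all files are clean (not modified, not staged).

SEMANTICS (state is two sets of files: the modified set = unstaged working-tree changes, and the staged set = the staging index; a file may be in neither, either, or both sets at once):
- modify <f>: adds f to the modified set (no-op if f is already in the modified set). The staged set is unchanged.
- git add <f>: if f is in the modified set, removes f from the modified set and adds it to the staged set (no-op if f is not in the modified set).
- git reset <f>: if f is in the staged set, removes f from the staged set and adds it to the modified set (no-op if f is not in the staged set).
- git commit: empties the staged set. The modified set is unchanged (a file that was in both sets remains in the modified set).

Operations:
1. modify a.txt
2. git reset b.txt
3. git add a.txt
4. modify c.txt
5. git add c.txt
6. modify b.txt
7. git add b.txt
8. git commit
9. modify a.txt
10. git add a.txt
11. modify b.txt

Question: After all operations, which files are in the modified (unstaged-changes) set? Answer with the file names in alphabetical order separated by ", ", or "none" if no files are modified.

After op 1 (modify a.txt): modified={a.txt} staged={none}
After op 2 (git reset b.txt): modified={a.txt} staged={none}
After op 3 (git add a.txt): modified={none} staged={a.txt}
After op 4 (modify c.txt): modified={c.txt} staged={a.txt}
After op 5 (git add c.txt): modified={none} staged={a.txt, c.txt}
After op 6 (modify b.txt): modified={b.txt} staged={a.txt, c.txt}
After op 7 (git add b.txt): modified={none} staged={a.txt, b.txt, c.txt}
After op 8 (git commit): modified={none} staged={none}
After op 9 (modify a.txt): modified={a.txt} staged={none}
After op 10 (git add a.txt): modified={none} staged={a.txt}
After op 11 (modify b.txt): modified={b.txt} staged={a.txt}

Answer: b.txt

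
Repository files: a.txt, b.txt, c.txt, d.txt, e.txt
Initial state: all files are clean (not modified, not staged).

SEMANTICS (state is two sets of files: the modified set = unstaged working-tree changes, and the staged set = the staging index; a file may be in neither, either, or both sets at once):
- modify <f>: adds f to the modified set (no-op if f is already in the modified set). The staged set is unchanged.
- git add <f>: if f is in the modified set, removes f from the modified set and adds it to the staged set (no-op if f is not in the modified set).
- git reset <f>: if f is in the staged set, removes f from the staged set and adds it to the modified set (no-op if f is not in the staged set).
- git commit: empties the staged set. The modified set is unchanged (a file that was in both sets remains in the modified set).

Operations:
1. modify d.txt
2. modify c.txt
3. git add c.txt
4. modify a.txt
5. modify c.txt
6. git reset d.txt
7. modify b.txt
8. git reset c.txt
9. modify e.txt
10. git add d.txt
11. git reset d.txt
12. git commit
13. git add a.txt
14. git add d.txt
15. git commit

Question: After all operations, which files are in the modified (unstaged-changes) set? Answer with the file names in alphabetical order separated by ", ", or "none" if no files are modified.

After op 1 (modify d.txt): modified={d.txt} staged={none}
After op 2 (modify c.txt): modified={c.txt, d.txt} staged={none}
After op 3 (git add c.txt): modified={d.txt} staged={c.txt}
After op 4 (modify a.txt): modified={a.txt, d.txt} staged={c.txt}
After op 5 (modify c.txt): modified={a.txt, c.txt, d.txt} staged={c.txt}
After op 6 (git reset d.txt): modified={a.txt, c.txt, d.txt} staged={c.txt}
After op 7 (modify b.txt): modified={a.txt, b.txt, c.txt, d.txt} staged={c.txt}
After op 8 (git reset c.txt): modified={a.txt, b.txt, c.txt, d.txt} staged={none}
After op 9 (modify e.txt): modified={a.txt, b.txt, c.txt, d.txt, e.txt} staged={none}
After op 10 (git add d.txt): modified={a.txt, b.txt, c.txt, e.txt} staged={d.txt}
After op 11 (git reset d.txt): modified={a.txt, b.txt, c.txt, d.txt, e.txt} staged={none}
After op 12 (git commit): modified={a.txt, b.txt, c.txt, d.txt, e.txt} staged={none}
After op 13 (git add a.txt): modified={b.txt, c.txt, d.txt, e.txt} staged={a.txt}
After op 14 (git add d.txt): modified={b.txt, c.txt, e.txt} staged={a.txt, d.txt}
After op 15 (git commit): modified={b.txt, c.txt, e.txt} staged={none}

Answer: b.txt, c.txt, e.txt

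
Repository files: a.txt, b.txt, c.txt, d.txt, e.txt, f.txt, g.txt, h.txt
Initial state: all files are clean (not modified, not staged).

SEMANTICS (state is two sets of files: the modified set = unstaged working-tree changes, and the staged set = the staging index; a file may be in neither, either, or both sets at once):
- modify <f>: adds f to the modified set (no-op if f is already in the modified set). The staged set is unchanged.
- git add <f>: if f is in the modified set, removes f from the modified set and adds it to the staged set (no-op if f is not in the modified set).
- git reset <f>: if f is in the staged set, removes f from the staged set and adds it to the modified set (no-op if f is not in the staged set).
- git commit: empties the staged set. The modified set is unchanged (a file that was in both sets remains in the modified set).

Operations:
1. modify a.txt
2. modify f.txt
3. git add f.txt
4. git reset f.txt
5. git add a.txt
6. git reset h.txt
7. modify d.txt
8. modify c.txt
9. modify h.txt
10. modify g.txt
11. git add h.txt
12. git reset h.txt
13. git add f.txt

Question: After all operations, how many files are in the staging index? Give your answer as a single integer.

Answer: 2

Derivation:
After op 1 (modify a.txt): modified={a.txt} staged={none}
After op 2 (modify f.txt): modified={a.txt, f.txt} staged={none}
After op 3 (git add f.txt): modified={a.txt} staged={f.txt}
After op 4 (git reset f.txt): modified={a.txt, f.txt} staged={none}
After op 5 (git add a.txt): modified={f.txt} staged={a.txt}
After op 6 (git reset h.txt): modified={f.txt} staged={a.txt}
After op 7 (modify d.txt): modified={d.txt, f.txt} staged={a.txt}
After op 8 (modify c.txt): modified={c.txt, d.txt, f.txt} staged={a.txt}
After op 9 (modify h.txt): modified={c.txt, d.txt, f.txt, h.txt} staged={a.txt}
After op 10 (modify g.txt): modified={c.txt, d.txt, f.txt, g.txt, h.txt} staged={a.txt}
After op 11 (git add h.txt): modified={c.txt, d.txt, f.txt, g.txt} staged={a.txt, h.txt}
After op 12 (git reset h.txt): modified={c.txt, d.txt, f.txt, g.txt, h.txt} staged={a.txt}
After op 13 (git add f.txt): modified={c.txt, d.txt, g.txt, h.txt} staged={a.txt, f.txt}
Final staged set: {a.txt, f.txt} -> count=2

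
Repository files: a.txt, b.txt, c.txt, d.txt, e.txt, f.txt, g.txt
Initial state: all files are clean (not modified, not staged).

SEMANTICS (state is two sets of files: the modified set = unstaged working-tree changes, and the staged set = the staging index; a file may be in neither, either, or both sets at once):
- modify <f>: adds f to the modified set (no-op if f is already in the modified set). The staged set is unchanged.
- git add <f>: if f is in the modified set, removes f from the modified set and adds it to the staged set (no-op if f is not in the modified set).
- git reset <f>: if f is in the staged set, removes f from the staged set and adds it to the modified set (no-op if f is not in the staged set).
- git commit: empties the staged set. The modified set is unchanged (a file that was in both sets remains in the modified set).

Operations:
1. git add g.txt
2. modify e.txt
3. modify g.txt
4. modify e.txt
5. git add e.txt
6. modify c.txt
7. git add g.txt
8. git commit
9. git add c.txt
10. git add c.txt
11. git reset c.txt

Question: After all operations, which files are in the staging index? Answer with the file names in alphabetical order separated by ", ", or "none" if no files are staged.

After op 1 (git add g.txt): modified={none} staged={none}
After op 2 (modify e.txt): modified={e.txt} staged={none}
After op 3 (modify g.txt): modified={e.txt, g.txt} staged={none}
After op 4 (modify e.txt): modified={e.txt, g.txt} staged={none}
After op 5 (git add e.txt): modified={g.txt} staged={e.txt}
After op 6 (modify c.txt): modified={c.txt, g.txt} staged={e.txt}
After op 7 (git add g.txt): modified={c.txt} staged={e.txt, g.txt}
After op 8 (git commit): modified={c.txt} staged={none}
After op 9 (git add c.txt): modified={none} staged={c.txt}
After op 10 (git add c.txt): modified={none} staged={c.txt}
After op 11 (git reset c.txt): modified={c.txt} staged={none}

Answer: none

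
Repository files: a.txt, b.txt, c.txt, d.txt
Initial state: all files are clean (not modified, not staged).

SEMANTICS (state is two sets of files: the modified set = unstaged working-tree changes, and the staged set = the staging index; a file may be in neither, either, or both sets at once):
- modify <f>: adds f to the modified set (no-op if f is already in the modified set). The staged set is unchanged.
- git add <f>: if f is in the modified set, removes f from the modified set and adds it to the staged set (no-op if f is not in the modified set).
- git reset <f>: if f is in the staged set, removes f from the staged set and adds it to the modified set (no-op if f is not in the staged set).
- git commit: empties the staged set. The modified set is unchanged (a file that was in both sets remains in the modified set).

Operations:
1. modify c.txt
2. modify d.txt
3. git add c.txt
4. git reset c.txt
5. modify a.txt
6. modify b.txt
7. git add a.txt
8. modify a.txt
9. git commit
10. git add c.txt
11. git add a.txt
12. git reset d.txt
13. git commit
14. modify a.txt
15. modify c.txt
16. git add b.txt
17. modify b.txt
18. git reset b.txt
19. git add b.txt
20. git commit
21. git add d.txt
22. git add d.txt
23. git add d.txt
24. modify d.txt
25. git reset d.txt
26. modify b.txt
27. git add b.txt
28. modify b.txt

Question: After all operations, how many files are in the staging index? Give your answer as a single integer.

Answer: 1

Derivation:
After op 1 (modify c.txt): modified={c.txt} staged={none}
After op 2 (modify d.txt): modified={c.txt, d.txt} staged={none}
After op 3 (git add c.txt): modified={d.txt} staged={c.txt}
After op 4 (git reset c.txt): modified={c.txt, d.txt} staged={none}
After op 5 (modify a.txt): modified={a.txt, c.txt, d.txt} staged={none}
After op 6 (modify b.txt): modified={a.txt, b.txt, c.txt, d.txt} staged={none}
After op 7 (git add a.txt): modified={b.txt, c.txt, d.txt} staged={a.txt}
After op 8 (modify a.txt): modified={a.txt, b.txt, c.txt, d.txt} staged={a.txt}
After op 9 (git commit): modified={a.txt, b.txt, c.txt, d.txt} staged={none}
After op 10 (git add c.txt): modified={a.txt, b.txt, d.txt} staged={c.txt}
After op 11 (git add a.txt): modified={b.txt, d.txt} staged={a.txt, c.txt}
After op 12 (git reset d.txt): modified={b.txt, d.txt} staged={a.txt, c.txt}
After op 13 (git commit): modified={b.txt, d.txt} staged={none}
After op 14 (modify a.txt): modified={a.txt, b.txt, d.txt} staged={none}
After op 15 (modify c.txt): modified={a.txt, b.txt, c.txt, d.txt} staged={none}
After op 16 (git add b.txt): modified={a.txt, c.txt, d.txt} staged={b.txt}
After op 17 (modify b.txt): modified={a.txt, b.txt, c.txt, d.txt} staged={b.txt}
After op 18 (git reset b.txt): modified={a.txt, b.txt, c.txt, d.txt} staged={none}
After op 19 (git add b.txt): modified={a.txt, c.txt, d.txt} staged={b.txt}
After op 20 (git commit): modified={a.txt, c.txt, d.txt} staged={none}
After op 21 (git add d.txt): modified={a.txt, c.txt} staged={d.txt}
After op 22 (git add d.txt): modified={a.txt, c.txt} staged={d.txt}
After op 23 (git add d.txt): modified={a.txt, c.txt} staged={d.txt}
After op 24 (modify d.txt): modified={a.txt, c.txt, d.txt} staged={d.txt}
After op 25 (git reset d.txt): modified={a.txt, c.txt, d.txt} staged={none}
After op 26 (modify b.txt): modified={a.txt, b.txt, c.txt, d.txt} staged={none}
After op 27 (git add b.txt): modified={a.txt, c.txt, d.txt} staged={b.txt}
After op 28 (modify b.txt): modified={a.txt, b.txt, c.txt, d.txt} staged={b.txt}
Final staged set: {b.txt} -> count=1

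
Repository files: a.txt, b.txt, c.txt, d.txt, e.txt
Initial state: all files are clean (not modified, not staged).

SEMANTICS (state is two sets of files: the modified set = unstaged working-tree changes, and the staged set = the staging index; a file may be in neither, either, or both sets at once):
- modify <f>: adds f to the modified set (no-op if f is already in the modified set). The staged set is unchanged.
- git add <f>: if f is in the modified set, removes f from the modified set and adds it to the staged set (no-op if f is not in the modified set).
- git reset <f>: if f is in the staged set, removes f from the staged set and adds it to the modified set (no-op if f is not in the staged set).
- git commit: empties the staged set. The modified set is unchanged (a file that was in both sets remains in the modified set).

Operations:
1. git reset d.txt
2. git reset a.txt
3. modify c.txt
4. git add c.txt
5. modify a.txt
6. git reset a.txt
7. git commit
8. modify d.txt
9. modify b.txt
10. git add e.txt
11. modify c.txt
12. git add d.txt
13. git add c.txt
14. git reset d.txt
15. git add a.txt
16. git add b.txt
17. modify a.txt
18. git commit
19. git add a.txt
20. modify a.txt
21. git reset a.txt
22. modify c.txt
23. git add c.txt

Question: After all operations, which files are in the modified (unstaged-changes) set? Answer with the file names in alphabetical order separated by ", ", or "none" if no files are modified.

Answer: a.txt, d.txt

Derivation:
After op 1 (git reset d.txt): modified={none} staged={none}
After op 2 (git reset a.txt): modified={none} staged={none}
After op 3 (modify c.txt): modified={c.txt} staged={none}
After op 4 (git add c.txt): modified={none} staged={c.txt}
After op 5 (modify a.txt): modified={a.txt} staged={c.txt}
After op 6 (git reset a.txt): modified={a.txt} staged={c.txt}
After op 7 (git commit): modified={a.txt} staged={none}
After op 8 (modify d.txt): modified={a.txt, d.txt} staged={none}
After op 9 (modify b.txt): modified={a.txt, b.txt, d.txt} staged={none}
After op 10 (git add e.txt): modified={a.txt, b.txt, d.txt} staged={none}
After op 11 (modify c.txt): modified={a.txt, b.txt, c.txt, d.txt} staged={none}
After op 12 (git add d.txt): modified={a.txt, b.txt, c.txt} staged={d.txt}
After op 13 (git add c.txt): modified={a.txt, b.txt} staged={c.txt, d.txt}
After op 14 (git reset d.txt): modified={a.txt, b.txt, d.txt} staged={c.txt}
After op 15 (git add a.txt): modified={b.txt, d.txt} staged={a.txt, c.txt}
After op 16 (git add b.txt): modified={d.txt} staged={a.txt, b.txt, c.txt}
After op 17 (modify a.txt): modified={a.txt, d.txt} staged={a.txt, b.txt, c.txt}
After op 18 (git commit): modified={a.txt, d.txt} staged={none}
After op 19 (git add a.txt): modified={d.txt} staged={a.txt}
After op 20 (modify a.txt): modified={a.txt, d.txt} staged={a.txt}
After op 21 (git reset a.txt): modified={a.txt, d.txt} staged={none}
After op 22 (modify c.txt): modified={a.txt, c.txt, d.txt} staged={none}
After op 23 (git add c.txt): modified={a.txt, d.txt} staged={c.txt}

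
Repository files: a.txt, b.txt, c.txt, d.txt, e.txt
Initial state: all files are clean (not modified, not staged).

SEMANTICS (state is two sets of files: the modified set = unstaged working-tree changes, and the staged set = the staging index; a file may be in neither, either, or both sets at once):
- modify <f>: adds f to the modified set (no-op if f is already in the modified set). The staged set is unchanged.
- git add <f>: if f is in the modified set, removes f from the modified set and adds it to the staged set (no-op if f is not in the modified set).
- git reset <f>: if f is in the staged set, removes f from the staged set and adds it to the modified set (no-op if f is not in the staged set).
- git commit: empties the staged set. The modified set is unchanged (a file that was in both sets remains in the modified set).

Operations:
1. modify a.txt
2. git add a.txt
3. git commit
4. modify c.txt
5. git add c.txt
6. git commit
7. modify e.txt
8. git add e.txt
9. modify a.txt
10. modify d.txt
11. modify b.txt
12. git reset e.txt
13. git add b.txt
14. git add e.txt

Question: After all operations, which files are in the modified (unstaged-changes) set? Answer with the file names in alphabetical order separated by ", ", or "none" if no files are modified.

Answer: a.txt, d.txt

Derivation:
After op 1 (modify a.txt): modified={a.txt} staged={none}
After op 2 (git add a.txt): modified={none} staged={a.txt}
After op 3 (git commit): modified={none} staged={none}
After op 4 (modify c.txt): modified={c.txt} staged={none}
After op 5 (git add c.txt): modified={none} staged={c.txt}
After op 6 (git commit): modified={none} staged={none}
After op 7 (modify e.txt): modified={e.txt} staged={none}
After op 8 (git add e.txt): modified={none} staged={e.txt}
After op 9 (modify a.txt): modified={a.txt} staged={e.txt}
After op 10 (modify d.txt): modified={a.txt, d.txt} staged={e.txt}
After op 11 (modify b.txt): modified={a.txt, b.txt, d.txt} staged={e.txt}
After op 12 (git reset e.txt): modified={a.txt, b.txt, d.txt, e.txt} staged={none}
After op 13 (git add b.txt): modified={a.txt, d.txt, e.txt} staged={b.txt}
After op 14 (git add e.txt): modified={a.txt, d.txt} staged={b.txt, e.txt}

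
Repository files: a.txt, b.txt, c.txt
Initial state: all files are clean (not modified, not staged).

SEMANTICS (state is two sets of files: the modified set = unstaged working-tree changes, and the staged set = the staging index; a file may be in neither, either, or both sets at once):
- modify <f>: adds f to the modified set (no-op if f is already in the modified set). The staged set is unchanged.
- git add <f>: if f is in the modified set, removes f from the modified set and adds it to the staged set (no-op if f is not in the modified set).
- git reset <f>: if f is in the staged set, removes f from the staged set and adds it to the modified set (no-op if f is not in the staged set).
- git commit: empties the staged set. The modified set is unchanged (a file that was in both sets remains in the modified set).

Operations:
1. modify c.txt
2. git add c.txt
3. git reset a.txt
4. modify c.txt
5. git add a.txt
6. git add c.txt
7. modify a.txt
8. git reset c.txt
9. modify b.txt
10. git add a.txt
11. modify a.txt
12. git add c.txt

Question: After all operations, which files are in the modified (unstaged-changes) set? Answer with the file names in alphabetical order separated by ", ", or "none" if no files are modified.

Answer: a.txt, b.txt

Derivation:
After op 1 (modify c.txt): modified={c.txt} staged={none}
After op 2 (git add c.txt): modified={none} staged={c.txt}
After op 3 (git reset a.txt): modified={none} staged={c.txt}
After op 4 (modify c.txt): modified={c.txt} staged={c.txt}
After op 5 (git add a.txt): modified={c.txt} staged={c.txt}
After op 6 (git add c.txt): modified={none} staged={c.txt}
After op 7 (modify a.txt): modified={a.txt} staged={c.txt}
After op 8 (git reset c.txt): modified={a.txt, c.txt} staged={none}
After op 9 (modify b.txt): modified={a.txt, b.txt, c.txt} staged={none}
After op 10 (git add a.txt): modified={b.txt, c.txt} staged={a.txt}
After op 11 (modify a.txt): modified={a.txt, b.txt, c.txt} staged={a.txt}
After op 12 (git add c.txt): modified={a.txt, b.txt} staged={a.txt, c.txt}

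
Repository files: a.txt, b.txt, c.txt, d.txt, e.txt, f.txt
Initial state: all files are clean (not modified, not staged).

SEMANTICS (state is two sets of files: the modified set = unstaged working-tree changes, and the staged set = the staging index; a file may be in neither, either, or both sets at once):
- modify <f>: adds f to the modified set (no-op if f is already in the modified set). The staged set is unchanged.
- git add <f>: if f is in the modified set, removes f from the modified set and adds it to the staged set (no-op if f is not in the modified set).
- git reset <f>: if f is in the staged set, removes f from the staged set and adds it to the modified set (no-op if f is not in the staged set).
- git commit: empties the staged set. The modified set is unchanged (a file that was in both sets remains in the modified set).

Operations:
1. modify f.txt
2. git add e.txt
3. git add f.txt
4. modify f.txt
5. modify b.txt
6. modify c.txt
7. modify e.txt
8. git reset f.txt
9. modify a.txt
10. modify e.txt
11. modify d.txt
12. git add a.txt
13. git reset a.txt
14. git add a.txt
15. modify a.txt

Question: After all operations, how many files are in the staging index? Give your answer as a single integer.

After op 1 (modify f.txt): modified={f.txt} staged={none}
After op 2 (git add e.txt): modified={f.txt} staged={none}
After op 3 (git add f.txt): modified={none} staged={f.txt}
After op 4 (modify f.txt): modified={f.txt} staged={f.txt}
After op 5 (modify b.txt): modified={b.txt, f.txt} staged={f.txt}
After op 6 (modify c.txt): modified={b.txt, c.txt, f.txt} staged={f.txt}
After op 7 (modify e.txt): modified={b.txt, c.txt, e.txt, f.txt} staged={f.txt}
After op 8 (git reset f.txt): modified={b.txt, c.txt, e.txt, f.txt} staged={none}
After op 9 (modify a.txt): modified={a.txt, b.txt, c.txt, e.txt, f.txt} staged={none}
After op 10 (modify e.txt): modified={a.txt, b.txt, c.txt, e.txt, f.txt} staged={none}
After op 11 (modify d.txt): modified={a.txt, b.txt, c.txt, d.txt, e.txt, f.txt} staged={none}
After op 12 (git add a.txt): modified={b.txt, c.txt, d.txt, e.txt, f.txt} staged={a.txt}
After op 13 (git reset a.txt): modified={a.txt, b.txt, c.txt, d.txt, e.txt, f.txt} staged={none}
After op 14 (git add a.txt): modified={b.txt, c.txt, d.txt, e.txt, f.txt} staged={a.txt}
After op 15 (modify a.txt): modified={a.txt, b.txt, c.txt, d.txt, e.txt, f.txt} staged={a.txt}
Final staged set: {a.txt} -> count=1

Answer: 1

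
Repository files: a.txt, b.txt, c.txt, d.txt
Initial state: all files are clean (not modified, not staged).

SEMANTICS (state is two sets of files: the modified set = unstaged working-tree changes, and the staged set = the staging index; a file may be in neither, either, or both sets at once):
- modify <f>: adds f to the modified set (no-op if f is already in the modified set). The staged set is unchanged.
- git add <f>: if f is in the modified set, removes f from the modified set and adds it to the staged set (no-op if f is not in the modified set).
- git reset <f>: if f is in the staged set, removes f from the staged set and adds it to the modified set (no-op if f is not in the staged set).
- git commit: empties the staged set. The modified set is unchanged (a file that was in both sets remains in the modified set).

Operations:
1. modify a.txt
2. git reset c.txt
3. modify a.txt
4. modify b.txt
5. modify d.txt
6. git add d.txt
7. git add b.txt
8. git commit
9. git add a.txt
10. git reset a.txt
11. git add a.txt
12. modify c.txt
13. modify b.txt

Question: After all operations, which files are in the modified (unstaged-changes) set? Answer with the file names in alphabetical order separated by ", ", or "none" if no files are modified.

Answer: b.txt, c.txt

Derivation:
After op 1 (modify a.txt): modified={a.txt} staged={none}
After op 2 (git reset c.txt): modified={a.txt} staged={none}
After op 3 (modify a.txt): modified={a.txt} staged={none}
After op 4 (modify b.txt): modified={a.txt, b.txt} staged={none}
After op 5 (modify d.txt): modified={a.txt, b.txt, d.txt} staged={none}
After op 6 (git add d.txt): modified={a.txt, b.txt} staged={d.txt}
After op 7 (git add b.txt): modified={a.txt} staged={b.txt, d.txt}
After op 8 (git commit): modified={a.txt} staged={none}
After op 9 (git add a.txt): modified={none} staged={a.txt}
After op 10 (git reset a.txt): modified={a.txt} staged={none}
After op 11 (git add a.txt): modified={none} staged={a.txt}
After op 12 (modify c.txt): modified={c.txt} staged={a.txt}
After op 13 (modify b.txt): modified={b.txt, c.txt} staged={a.txt}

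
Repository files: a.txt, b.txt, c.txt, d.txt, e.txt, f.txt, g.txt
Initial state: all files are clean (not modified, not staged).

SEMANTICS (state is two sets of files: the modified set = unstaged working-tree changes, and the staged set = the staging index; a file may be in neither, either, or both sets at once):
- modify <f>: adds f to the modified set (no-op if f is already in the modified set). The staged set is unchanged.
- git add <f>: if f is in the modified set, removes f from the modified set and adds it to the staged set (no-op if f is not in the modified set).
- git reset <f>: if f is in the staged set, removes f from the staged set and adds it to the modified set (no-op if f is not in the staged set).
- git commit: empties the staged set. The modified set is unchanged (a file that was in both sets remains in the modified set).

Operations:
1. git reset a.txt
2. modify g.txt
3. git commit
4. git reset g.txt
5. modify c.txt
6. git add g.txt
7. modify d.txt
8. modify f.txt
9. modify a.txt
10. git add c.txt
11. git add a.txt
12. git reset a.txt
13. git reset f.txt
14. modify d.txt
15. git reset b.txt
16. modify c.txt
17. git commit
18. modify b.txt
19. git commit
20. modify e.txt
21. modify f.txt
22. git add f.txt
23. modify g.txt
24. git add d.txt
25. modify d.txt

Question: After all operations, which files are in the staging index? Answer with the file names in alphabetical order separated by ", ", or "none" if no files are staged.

Answer: d.txt, f.txt

Derivation:
After op 1 (git reset a.txt): modified={none} staged={none}
After op 2 (modify g.txt): modified={g.txt} staged={none}
After op 3 (git commit): modified={g.txt} staged={none}
After op 4 (git reset g.txt): modified={g.txt} staged={none}
After op 5 (modify c.txt): modified={c.txt, g.txt} staged={none}
After op 6 (git add g.txt): modified={c.txt} staged={g.txt}
After op 7 (modify d.txt): modified={c.txt, d.txt} staged={g.txt}
After op 8 (modify f.txt): modified={c.txt, d.txt, f.txt} staged={g.txt}
After op 9 (modify a.txt): modified={a.txt, c.txt, d.txt, f.txt} staged={g.txt}
After op 10 (git add c.txt): modified={a.txt, d.txt, f.txt} staged={c.txt, g.txt}
After op 11 (git add a.txt): modified={d.txt, f.txt} staged={a.txt, c.txt, g.txt}
After op 12 (git reset a.txt): modified={a.txt, d.txt, f.txt} staged={c.txt, g.txt}
After op 13 (git reset f.txt): modified={a.txt, d.txt, f.txt} staged={c.txt, g.txt}
After op 14 (modify d.txt): modified={a.txt, d.txt, f.txt} staged={c.txt, g.txt}
After op 15 (git reset b.txt): modified={a.txt, d.txt, f.txt} staged={c.txt, g.txt}
After op 16 (modify c.txt): modified={a.txt, c.txt, d.txt, f.txt} staged={c.txt, g.txt}
After op 17 (git commit): modified={a.txt, c.txt, d.txt, f.txt} staged={none}
After op 18 (modify b.txt): modified={a.txt, b.txt, c.txt, d.txt, f.txt} staged={none}
After op 19 (git commit): modified={a.txt, b.txt, c.txt, d.txt, f.txt} staged={none}
After op 20 (modify e.txt): modified={a.txt, b.txt, c.txt, d.txt, e.txt, f.txt} staged={none}
After op 21 (modify f.txt): modified={a.txt, b.txt, c.txt, d.txt, e.txt, f.txt} staged={none}
After op 22 (git add f.txt): modified={a.txt, b.txt, c.txt, d.txt, e.txt} staged={f.txt}
After op 23 (modify g.txt): modified={a.txt, b.txt, c.txt, d.txt, e.txt, g.txt} staged={f.txt}
After op 24 (git add d.txt): modified={a.txt, b.txt, c.txt, e.txt, g.txt} staged={d.txt, f.txt}
After op 25 (modify d.txt): modified={a.txt, b.txt, c.txt, d.txt, e.txt, g.txt} staged={d.txt, f.txt}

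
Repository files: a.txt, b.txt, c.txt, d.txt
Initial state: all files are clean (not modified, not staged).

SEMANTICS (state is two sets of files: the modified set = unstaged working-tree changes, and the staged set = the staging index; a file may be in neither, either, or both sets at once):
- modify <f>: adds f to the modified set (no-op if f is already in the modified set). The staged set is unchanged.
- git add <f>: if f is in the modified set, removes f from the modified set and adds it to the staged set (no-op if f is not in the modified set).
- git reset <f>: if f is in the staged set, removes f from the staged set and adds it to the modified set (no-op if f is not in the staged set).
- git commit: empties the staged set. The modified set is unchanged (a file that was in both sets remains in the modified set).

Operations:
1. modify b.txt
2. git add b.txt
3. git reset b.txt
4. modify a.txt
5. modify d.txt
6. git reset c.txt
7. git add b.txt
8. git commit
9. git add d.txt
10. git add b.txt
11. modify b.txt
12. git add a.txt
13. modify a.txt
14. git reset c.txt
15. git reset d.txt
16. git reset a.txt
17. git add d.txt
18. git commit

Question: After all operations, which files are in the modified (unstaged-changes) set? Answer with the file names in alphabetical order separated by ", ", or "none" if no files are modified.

Answer: a.txt, b.txt

Derivation:
After op 1 (modify b.txt): modified={b.txt} staged={none}
After op 2 (git add b.txt): modified={none} staged={b.txt}
After op 3 (git reset b.txt): modified={b.txt} staged={none}
After op 4 (modify a.txt): modified={a.txt, b.txt} staged={none}
After op 5 (modify d.txt): modified={a.txt, b.txt, d.txt} staged={none}
After op 6 (git reset c.txt): modified={a.txt, b.txt, d.txt} staged={none}
After op 7 (git add b.txt): modified={a.txt, d.txt} staged={b.txt}
After op 8 (git commit): modified={a.txt, d.txt} staged={none}
After op 9 (git add d.txt): modified={a.txt} staged={d.txt}
After op 10 (git add b.txt): modified={a.txt} staged={d.txt}
After op 11 (modify b.txt): modified={a.txt, b.txt} staged={d.txt}
After op 12 (git add a.txt): modified={b.txt} staged={a.txt, d.txt}
After op 13 (modify a.txt): modified={a.txt, b.txt} staged={a.txt, d.txt}
After op 14 (git reset c.txt): modified={a.txt, b.txt} staged={a.txt, d.txt}
After op 15 (git reset d.txt): modified={a.txt, b.txt, d.txt} staged={a.txt}
After op 16 (git reset a.txt): modified={a.txt, b.txt, d.txt} staged={none}
After op 17 (git add d.txt): modified={a.txt, b.txt} staged={d.txt}
After op 18 (git commit): modified={a.txt, b.txt} staged={none}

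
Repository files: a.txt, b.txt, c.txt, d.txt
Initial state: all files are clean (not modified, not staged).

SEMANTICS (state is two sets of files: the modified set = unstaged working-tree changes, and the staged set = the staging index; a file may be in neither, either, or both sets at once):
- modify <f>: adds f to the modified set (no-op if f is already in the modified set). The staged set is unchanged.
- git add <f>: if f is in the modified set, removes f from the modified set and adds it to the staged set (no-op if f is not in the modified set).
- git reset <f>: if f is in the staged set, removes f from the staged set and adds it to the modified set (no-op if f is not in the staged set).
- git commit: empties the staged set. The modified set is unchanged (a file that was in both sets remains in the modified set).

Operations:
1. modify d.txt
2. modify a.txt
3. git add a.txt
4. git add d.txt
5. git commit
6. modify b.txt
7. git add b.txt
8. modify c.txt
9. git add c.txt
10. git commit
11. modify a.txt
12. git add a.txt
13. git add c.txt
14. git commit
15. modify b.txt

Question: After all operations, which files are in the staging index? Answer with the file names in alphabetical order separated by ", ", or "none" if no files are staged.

Answer: none

Derivation:
After op 1 (modify d.txt): modified={d.txt} staged={none}
After op 2 (modify a.txt): modified={a.txt, d.txt} staged={none}
After op 3 (git add a.txt): modified={d.txt} staged={a.txt}
After op 4 (git add d.txt): modified={none} staged={a.txt, d.txt}
After op 5 (git commit): modified={none} staged={none}
After op 6 (modify b.txt): modified={b.txt} staged={none}
After op 7 (git add b.txt): modified={none} staged={b.txt}
After op 8 (modify c.txt): modified={c.txt} staged={b.txt}
After op 9 (git add c.txt): modified={none} staged={b.txt, c.txt}
After op 10 (git commit): modified={none} staged={none}
After op 11 (modify a.txt): modified={a.txt} staged={none}
After op 12 (git add a.txt): modified={none} staged={a.txt}
After op 13 (git add c.txt): modified={none} staged={a.txt}
After op 14 (git commit): modified={none} staged={none}
After op 15 (modify b.txt): modified={b.txt} staged={none}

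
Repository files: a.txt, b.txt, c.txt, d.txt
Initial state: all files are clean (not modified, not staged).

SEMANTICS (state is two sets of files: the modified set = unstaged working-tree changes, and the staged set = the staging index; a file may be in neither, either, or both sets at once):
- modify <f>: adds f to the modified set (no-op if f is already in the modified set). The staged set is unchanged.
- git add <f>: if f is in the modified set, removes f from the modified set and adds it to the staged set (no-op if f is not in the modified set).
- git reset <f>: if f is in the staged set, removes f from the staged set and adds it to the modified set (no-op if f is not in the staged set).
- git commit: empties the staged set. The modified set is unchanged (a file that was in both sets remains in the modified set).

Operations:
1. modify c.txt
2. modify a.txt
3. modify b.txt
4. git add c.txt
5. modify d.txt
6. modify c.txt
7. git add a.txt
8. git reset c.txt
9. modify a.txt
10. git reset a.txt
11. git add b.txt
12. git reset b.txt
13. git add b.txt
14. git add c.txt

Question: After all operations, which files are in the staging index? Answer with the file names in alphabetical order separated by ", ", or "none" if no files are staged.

After op 1 (modify c.txt): modified={c.txt} staged={none}
After op 2 (modify a.txt): modified={a.txt, c.txt} staged={none}
After op 3 (modify b.txt): modified={a.txt, b.txt, c.txt} staged={none}
After op 4 (git add c.txt): modified={a.txt, b.txt} staged={c.txt}
After op 5 (modify d.txt): modified={a.txt, b.txt, d.txt} staged={c.txt}
After op 6 (modify c.txt): modified={a.txt, b.txt, c.txt, d.txt} staged={c.txt}
After op 7 (git add a.txt): modified={b.txt, c.txt, d.txt} staged={a.txt, c.txt}
After op 8 (git reset c.txt): modified={b.txt, c.txt, d.txt} staged={a.txt}
After op 9 (modify a.txt): modified={a.txt, b.txt, c.txt, d.txt} staged={a.txt}
After op 10 (git reset a.txt): modified={a.txt, b.txt, c.txt, d.txt} staged={none}
After op 11 (git add b.txt): modified={a.txt, c.txt, d.txt} staged={b.txt}
After op 12 (git reset b.txt): modified={a.txt, b.txt, c.txt, d.txt} staged={none}
After op 13 (git add b.txt): modified={a.txt, c.txt, d.txt} staged={b.txt}
After op 14 (git add c.txt): modified={a.txt, d.txt} staged={b.txt, c.txt}

Answer: b.txt, c.txt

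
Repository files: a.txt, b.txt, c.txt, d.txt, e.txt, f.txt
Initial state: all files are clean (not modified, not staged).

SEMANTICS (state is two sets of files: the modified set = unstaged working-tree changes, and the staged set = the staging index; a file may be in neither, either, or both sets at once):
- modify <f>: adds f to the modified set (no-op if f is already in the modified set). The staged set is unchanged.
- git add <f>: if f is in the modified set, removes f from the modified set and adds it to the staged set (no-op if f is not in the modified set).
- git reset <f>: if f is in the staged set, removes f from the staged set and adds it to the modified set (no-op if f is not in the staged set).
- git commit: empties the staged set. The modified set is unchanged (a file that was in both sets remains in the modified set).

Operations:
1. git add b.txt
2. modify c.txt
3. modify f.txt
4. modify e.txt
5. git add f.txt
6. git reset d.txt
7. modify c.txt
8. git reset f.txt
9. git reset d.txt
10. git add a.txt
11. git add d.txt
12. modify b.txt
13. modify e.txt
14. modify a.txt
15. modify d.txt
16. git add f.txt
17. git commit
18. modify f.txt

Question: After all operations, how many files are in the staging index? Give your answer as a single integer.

After op 1 (git add b.txt): modified={none} staged={none}
After op 2 (modify c.txt): modified={c.txt} staged={none}
After op 3 (modify f.txt): modified={c.txt, f.txt} staged={none}
After op 4 (modify e.txt): modified={c.txt, e.txt, f.txt} staged={none}
After op 5 (git add f.txt): modified={c.txt, e.txt} staged={f.txt}
After op 6 (git reset d.txt): modified={c.txt, e.txt} staged={f.txt}
After op 7 (modify c.txt): modified={c.txt, e.txt} staged={f.txt}
After op 8 (git reset f.txt): modified={c.txt, e.txt, f.txt} staged={none}
After op 9 (git reset d.txt): modified={c.txt, e.txt, f.txt} staged={none}
After op 10 (git add a.txt): modified={c.txt, e.txt, f.txt} staged={none}
After op 11 (git add d.txt): modified={c.txt, e.txt, f.txt} staged={none}
After op 12 (modify b.txt): modified={b.txt, c.txt, e.txt, f.txt} staged={none}
After op 13 (modify e.txt): modified={b.txt, c.txt, e.txt, f.txt} staged={none}
After op 14 (modify a.txt): modified={a.txt, b.txt, c.txt, e.txt, f.txt} staged={none}
After op 15 (modify d.txt): modified={a.txt, b.txt, c.txt, d.txt, e.txt, f.txt} staged={none}
After op 16 (git add f.txt): modified={a.txt, b.txt, c.txt, d.txt, e.txt} staged={f.txt}
After op 17 (git commit): modified={a.txt, b.txt, c.txt, d.txt, e.txt} staged={none}
After op 18 (modify f.txt): modified={a.txt, b.txt, c.txt, d.txt, e.txt, f.txt} staged={none}
Final staged set: {none} -> count=0

Answer: 0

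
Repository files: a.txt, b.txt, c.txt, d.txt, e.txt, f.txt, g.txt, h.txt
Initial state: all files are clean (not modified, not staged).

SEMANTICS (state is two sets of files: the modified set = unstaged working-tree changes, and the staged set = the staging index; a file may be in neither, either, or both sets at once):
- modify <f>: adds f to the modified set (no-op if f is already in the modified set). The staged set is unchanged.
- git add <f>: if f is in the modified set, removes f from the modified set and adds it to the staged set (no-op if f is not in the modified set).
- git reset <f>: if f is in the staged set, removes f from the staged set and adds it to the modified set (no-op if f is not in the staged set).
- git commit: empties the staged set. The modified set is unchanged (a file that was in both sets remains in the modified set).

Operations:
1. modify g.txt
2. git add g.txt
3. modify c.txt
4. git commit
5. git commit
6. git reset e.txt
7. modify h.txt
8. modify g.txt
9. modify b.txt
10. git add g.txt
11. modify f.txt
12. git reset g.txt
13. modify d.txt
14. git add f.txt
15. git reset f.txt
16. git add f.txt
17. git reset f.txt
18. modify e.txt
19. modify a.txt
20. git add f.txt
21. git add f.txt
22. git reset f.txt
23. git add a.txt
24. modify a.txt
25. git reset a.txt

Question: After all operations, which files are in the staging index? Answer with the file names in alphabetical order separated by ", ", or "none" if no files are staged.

After op 1 (modify g.txt): modified={g.txt} staged={none}
After op 2 (git add g.txt): modified={none} staged={g.txt}
After op 3 (modify c.txt): modified={c.txt} staged={g.txt}
After op 4 (git commit): modified={c.txt} staged={none}
After op 5 (git commit): modified={c.txt} staged={none}
After op 6 (git reset e.txt): modified={c.txt} staged={none}
After op 7 (modify h.txt): modified={c.txt, h.txt} staged={none}
After op 8 (modify g.txt): modified={c.txt, g.txt, h.txt} staged={none}
After op 9 (modify b.txt): modified={b.txt, c.txt, g.txt, h.txt} staged={none}
After op 10 (git add g.txt): modified={b.txt, c.txt, h.txt} staged={g.txt}
After op 11 (modify f.txt): modified={b.txt, c.txt, f.txt, h.txt} staged={g.txt}
After op 12 (git reset g.txt): modified={b.txt, c.txt, f.txt, g.txt, h.txt} staged={none}
After op 13 (modify d.txt): modified={b.txt, c.txt, d.txt, f.txt, g.txt, h.txt} staged={none}
After op 14 (git add f.txt): modified={b.txt, c.txt, d.txt, g.txt, h.txt} staged={f.txt}
After op 15 (git reset f.txt): modified={b.txt, c.txt, d.txt, f.txt, g.txt, h.txt} staged={none}
After op 16 (git add f.txt): modified={b.txt, c.txt, d.txt, g.txt, h.txt} staged={f.txt}
After op 17 (git reset f.txt): modified={b.txt, c.txt, d.txt, f.txt, g.txt, h.txt} staged={none}
After op 18 (modify e.txt): modified={b.txt, c.txt, d.txt, e.txt, f.txt, g.txt, h.txt} staged={none}
After op 19 (modify a.txt): modified={a.txt, b.txt, c.txt, d.txt, e.txt, f.txt, g.txt, h.txt} staged={none}
After op 20 (git add f.txt): modified={a.txt, b.txt, c.txt, d.txt, e.txt, g.txt, h.txt} staged={f.txt}
After op 21 (git add f.txt): modified={a.txt, b.txt, c.txt, d.txt, e.txt, g.txt, h.txt} staged={f.txt}
After op 22 (git reset f.txt): modified={a.txt, b.txt, c.txt, d.txt, e.txt, f.txt, g.txt, h.txt} staged={none}
After op 23 (git add a.txt): modified={b.txt, c.txt, d.txt, e.txt, f.txt, g.txt, h.txt} staged={a.txt}
After op 24 (modify a.txt): modified={a.txt, b.txt, c.txt, d.txt, e.txt, f.txt, g.txt, h.txt} staged={a.txt}
After op 25 (git reset a.txt): modified={a.txt, b.txt, c.txt, d.txt, e.txt, f.txt, g.txt, h.txt} staged={none}

Answer: none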